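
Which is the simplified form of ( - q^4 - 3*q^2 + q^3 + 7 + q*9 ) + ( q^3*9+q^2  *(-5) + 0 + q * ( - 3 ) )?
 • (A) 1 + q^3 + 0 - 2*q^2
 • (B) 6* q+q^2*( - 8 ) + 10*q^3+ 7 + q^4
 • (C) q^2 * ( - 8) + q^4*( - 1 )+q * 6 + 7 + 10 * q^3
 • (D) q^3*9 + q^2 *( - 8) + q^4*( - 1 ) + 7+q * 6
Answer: C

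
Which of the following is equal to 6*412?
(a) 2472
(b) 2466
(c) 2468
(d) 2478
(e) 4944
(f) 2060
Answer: a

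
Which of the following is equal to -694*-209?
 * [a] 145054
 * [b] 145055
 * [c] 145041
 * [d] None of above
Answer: d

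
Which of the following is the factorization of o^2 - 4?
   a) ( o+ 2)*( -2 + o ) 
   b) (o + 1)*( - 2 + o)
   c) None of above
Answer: a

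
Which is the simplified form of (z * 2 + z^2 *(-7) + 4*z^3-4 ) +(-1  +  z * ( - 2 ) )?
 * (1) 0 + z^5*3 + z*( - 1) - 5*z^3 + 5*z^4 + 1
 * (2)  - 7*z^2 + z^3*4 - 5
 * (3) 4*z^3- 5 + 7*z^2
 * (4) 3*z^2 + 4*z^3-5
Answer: 2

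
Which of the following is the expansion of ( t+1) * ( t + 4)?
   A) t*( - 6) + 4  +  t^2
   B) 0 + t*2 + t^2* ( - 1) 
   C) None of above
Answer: C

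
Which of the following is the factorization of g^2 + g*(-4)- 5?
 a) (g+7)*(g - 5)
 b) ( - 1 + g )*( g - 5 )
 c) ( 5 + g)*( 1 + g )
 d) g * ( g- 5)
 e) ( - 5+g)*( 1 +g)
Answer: e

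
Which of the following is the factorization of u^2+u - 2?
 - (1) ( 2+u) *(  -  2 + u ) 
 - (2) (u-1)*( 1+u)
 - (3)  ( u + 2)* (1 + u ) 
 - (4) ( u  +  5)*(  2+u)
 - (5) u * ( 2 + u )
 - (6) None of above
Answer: 6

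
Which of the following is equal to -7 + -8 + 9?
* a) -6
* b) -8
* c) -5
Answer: a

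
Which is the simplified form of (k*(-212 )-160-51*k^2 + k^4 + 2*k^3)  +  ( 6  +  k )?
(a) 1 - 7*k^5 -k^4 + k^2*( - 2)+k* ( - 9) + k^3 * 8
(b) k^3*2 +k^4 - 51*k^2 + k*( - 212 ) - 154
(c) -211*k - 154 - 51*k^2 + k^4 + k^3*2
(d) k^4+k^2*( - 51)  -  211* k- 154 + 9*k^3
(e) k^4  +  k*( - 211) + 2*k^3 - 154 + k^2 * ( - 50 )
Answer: c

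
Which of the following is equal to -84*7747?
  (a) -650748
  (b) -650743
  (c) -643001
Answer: a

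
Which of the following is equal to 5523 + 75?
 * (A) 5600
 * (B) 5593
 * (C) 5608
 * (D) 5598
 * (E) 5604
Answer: D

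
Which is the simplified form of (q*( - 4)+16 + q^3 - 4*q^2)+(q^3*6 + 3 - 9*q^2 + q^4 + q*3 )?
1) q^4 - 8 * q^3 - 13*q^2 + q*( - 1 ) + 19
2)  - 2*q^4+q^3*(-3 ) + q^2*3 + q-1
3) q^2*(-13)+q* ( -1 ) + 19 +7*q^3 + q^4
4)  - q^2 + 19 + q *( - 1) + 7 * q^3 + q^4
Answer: 3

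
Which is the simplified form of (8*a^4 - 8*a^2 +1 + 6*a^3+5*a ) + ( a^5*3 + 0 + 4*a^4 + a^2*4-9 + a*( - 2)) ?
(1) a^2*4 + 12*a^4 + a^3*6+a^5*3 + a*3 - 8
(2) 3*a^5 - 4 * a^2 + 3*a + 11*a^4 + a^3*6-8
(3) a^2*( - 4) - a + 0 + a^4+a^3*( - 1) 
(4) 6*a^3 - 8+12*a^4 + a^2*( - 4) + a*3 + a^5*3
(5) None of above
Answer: 4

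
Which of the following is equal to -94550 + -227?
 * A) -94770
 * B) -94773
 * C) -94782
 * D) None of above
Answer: D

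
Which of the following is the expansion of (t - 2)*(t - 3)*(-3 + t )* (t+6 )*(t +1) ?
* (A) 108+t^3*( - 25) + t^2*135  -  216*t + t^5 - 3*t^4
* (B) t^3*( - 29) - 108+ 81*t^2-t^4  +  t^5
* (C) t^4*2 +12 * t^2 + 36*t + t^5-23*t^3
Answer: B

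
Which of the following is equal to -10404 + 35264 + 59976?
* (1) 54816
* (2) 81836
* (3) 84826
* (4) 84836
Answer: 4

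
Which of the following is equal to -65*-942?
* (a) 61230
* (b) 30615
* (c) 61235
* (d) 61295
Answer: a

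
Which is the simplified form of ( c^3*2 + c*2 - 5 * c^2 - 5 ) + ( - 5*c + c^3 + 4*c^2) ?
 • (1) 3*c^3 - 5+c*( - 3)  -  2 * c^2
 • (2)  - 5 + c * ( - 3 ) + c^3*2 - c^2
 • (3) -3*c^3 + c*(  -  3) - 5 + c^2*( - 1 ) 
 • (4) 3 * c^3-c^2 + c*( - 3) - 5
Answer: 4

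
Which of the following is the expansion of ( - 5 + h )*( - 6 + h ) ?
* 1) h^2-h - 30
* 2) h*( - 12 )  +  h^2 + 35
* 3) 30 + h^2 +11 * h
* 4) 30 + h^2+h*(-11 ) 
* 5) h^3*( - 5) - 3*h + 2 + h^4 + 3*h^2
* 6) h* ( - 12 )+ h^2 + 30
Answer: 4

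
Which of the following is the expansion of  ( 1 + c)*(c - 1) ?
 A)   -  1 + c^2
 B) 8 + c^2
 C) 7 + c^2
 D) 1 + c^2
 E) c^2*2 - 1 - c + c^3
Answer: A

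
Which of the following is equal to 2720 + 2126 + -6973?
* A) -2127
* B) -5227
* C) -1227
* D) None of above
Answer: A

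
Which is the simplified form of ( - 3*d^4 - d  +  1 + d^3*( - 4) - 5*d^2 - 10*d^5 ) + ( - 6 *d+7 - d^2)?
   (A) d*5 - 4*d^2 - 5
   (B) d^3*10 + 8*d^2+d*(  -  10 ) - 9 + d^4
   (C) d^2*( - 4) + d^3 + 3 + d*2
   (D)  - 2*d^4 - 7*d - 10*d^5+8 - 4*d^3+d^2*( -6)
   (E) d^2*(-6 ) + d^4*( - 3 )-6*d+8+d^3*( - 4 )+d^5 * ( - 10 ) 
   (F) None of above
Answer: F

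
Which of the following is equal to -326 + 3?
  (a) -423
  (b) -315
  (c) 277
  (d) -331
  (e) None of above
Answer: e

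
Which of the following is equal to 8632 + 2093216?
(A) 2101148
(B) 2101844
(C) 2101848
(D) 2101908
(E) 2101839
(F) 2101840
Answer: C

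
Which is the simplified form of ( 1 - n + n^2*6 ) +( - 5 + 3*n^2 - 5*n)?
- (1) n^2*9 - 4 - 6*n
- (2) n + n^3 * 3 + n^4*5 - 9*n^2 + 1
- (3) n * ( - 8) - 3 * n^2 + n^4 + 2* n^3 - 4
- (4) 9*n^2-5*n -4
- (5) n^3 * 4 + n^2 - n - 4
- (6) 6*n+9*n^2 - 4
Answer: 1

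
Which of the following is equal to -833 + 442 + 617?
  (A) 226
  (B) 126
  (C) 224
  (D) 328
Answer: A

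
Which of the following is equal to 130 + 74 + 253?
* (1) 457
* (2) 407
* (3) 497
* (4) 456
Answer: 1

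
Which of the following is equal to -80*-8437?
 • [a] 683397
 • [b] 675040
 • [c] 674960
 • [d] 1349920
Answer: c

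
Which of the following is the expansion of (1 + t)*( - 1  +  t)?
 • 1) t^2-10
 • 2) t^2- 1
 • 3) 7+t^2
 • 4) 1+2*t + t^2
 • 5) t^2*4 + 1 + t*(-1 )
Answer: 2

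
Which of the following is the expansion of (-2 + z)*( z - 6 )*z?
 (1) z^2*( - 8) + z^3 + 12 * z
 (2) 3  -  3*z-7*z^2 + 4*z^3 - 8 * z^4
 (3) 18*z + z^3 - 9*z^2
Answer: 1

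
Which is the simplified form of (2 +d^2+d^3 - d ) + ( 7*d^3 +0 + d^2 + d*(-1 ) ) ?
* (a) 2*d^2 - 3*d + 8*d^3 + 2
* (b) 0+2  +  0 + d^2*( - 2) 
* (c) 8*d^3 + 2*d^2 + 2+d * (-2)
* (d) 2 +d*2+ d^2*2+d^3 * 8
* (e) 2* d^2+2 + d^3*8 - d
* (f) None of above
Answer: c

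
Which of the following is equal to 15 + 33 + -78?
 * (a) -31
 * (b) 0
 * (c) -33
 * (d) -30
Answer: d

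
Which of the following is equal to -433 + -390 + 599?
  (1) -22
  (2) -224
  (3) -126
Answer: 2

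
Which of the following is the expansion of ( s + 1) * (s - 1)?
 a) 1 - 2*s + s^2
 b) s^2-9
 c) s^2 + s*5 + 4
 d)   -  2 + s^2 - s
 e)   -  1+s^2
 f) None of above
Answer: e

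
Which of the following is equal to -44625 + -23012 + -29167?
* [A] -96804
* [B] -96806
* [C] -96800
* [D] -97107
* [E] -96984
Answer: A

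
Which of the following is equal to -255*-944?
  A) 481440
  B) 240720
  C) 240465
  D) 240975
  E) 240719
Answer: B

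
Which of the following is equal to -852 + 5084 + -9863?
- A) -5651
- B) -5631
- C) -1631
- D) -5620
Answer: B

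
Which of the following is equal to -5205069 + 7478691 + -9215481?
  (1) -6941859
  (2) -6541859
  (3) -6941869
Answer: 1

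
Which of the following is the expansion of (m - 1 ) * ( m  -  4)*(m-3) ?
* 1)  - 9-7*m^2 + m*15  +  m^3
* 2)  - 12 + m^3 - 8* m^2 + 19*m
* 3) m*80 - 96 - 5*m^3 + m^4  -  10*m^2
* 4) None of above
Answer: 2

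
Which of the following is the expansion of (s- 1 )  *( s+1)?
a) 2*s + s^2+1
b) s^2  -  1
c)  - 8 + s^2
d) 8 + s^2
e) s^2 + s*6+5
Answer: b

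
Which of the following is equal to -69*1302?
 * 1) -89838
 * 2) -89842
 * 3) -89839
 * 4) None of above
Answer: 1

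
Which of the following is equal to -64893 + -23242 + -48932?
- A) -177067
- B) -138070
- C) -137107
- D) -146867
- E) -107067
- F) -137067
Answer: F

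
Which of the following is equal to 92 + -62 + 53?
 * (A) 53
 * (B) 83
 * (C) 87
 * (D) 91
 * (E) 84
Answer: B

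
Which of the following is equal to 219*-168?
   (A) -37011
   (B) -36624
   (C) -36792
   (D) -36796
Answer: C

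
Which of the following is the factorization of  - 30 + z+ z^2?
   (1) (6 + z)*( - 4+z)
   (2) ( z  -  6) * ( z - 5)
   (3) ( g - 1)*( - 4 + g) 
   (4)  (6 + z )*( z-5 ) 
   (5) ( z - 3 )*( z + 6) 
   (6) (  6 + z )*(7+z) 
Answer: 4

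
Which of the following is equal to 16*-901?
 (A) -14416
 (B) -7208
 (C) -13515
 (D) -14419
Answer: A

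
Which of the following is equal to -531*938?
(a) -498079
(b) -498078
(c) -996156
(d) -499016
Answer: b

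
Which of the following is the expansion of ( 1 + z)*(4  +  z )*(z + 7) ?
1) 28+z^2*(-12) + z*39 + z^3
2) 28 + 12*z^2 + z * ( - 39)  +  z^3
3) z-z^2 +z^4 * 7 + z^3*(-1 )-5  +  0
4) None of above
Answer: 4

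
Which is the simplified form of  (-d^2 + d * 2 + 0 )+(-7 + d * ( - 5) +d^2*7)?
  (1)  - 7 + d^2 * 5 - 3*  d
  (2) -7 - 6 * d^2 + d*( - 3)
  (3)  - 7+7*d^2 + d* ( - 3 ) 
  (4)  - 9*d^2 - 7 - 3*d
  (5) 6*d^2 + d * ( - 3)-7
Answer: 5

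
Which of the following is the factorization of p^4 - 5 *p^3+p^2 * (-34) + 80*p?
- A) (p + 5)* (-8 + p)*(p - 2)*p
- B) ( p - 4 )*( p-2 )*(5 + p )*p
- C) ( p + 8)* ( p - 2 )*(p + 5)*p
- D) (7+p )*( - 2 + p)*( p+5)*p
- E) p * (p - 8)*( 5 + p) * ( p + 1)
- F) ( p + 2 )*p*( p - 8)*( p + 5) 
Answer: A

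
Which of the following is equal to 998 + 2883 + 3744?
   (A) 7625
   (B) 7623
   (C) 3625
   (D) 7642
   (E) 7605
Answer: A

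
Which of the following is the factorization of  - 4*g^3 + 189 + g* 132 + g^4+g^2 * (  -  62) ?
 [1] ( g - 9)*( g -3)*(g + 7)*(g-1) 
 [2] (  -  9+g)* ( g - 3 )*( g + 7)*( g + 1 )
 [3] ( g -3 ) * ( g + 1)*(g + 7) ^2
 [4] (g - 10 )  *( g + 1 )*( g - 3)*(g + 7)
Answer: 2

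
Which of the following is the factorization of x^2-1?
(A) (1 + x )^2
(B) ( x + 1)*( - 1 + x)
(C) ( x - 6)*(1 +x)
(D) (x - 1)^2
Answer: B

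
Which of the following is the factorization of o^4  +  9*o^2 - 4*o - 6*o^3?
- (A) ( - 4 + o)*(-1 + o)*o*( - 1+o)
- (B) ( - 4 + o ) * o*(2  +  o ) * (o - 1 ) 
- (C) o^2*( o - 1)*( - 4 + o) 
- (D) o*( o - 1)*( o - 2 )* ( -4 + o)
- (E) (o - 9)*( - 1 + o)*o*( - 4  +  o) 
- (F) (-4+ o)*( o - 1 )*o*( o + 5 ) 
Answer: A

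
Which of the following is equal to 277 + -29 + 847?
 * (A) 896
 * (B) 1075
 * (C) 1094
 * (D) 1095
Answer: D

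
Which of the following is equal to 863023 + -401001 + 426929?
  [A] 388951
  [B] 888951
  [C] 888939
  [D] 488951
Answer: B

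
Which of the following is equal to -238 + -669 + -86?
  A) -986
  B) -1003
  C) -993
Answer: C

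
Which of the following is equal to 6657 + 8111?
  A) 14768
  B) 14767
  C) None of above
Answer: A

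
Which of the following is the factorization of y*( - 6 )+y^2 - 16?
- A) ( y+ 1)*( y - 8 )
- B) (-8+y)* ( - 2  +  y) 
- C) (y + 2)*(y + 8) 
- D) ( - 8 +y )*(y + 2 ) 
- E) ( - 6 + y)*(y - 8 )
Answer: D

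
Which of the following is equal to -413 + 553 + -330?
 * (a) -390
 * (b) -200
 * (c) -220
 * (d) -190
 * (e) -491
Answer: d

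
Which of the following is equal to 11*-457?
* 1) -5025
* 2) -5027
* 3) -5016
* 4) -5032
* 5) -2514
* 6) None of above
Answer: 2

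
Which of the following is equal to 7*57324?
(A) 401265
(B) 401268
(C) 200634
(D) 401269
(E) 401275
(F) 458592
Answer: B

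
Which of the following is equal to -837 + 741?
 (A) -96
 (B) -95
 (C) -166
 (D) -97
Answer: A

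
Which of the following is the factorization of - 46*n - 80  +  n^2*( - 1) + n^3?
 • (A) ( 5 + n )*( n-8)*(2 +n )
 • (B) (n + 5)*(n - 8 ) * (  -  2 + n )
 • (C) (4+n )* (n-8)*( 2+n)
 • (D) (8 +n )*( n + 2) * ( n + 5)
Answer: A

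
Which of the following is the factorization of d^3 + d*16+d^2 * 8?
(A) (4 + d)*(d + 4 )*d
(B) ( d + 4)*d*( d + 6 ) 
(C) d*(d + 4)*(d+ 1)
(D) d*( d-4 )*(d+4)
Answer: A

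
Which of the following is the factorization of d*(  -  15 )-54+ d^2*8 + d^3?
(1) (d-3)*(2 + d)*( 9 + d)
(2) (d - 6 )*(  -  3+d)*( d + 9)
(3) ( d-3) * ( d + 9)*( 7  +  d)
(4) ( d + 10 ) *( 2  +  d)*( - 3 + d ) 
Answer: 1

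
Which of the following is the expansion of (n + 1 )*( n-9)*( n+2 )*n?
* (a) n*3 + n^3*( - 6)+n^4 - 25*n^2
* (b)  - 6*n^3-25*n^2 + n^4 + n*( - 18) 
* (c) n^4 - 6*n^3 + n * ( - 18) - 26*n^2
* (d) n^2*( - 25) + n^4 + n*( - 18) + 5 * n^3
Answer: b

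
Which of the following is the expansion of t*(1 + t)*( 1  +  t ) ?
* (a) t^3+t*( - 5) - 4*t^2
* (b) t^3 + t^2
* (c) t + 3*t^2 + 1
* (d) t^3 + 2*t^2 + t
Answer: d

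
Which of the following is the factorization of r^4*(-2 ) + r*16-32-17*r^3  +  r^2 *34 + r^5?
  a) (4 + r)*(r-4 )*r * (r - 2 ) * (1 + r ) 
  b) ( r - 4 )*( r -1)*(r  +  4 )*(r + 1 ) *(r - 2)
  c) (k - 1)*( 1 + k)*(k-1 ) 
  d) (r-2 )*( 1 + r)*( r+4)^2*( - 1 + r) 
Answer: b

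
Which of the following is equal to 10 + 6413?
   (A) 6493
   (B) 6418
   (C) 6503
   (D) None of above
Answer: D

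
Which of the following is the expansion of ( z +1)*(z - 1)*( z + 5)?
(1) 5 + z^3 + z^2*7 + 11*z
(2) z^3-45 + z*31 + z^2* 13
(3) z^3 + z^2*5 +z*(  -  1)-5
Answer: 3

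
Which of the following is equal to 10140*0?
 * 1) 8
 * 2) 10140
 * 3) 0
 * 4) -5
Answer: 3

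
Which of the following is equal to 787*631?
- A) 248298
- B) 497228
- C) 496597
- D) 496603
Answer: C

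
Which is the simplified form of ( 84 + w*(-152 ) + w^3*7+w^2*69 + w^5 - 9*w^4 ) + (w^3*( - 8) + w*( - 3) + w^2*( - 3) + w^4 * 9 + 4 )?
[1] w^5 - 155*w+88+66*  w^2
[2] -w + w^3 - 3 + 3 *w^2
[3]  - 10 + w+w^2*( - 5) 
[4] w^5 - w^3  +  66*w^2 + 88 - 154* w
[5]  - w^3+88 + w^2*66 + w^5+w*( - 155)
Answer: 5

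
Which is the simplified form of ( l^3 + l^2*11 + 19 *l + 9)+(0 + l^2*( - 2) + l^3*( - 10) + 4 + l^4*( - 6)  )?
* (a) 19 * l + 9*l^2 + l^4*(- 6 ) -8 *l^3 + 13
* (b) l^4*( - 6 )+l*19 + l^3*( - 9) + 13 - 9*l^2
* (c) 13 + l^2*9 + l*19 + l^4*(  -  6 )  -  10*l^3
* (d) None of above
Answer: d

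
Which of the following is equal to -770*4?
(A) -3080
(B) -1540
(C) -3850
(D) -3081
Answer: A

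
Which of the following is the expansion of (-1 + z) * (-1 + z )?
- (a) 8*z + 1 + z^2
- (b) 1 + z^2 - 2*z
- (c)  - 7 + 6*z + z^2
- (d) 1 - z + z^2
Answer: b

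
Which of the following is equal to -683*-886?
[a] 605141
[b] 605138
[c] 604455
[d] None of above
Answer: b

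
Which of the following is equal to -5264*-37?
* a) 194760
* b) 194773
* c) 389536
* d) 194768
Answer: d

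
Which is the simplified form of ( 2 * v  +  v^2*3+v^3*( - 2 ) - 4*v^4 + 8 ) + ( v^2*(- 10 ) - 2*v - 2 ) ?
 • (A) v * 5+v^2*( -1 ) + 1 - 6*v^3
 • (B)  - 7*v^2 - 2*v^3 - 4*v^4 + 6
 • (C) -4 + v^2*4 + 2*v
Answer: B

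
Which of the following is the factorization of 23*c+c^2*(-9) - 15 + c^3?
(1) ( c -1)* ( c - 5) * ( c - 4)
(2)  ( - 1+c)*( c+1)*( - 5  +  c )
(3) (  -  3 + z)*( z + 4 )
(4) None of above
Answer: 4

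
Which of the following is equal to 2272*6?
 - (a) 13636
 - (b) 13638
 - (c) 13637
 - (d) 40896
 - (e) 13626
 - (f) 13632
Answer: f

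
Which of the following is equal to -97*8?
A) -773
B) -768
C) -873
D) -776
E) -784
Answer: D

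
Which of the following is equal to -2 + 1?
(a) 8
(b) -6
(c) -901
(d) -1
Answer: d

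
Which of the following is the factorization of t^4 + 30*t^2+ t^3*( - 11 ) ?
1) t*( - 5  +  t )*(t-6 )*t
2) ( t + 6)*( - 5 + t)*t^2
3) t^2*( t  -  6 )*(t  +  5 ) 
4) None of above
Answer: 1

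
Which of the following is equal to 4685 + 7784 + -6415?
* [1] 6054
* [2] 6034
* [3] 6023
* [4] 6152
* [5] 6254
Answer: 1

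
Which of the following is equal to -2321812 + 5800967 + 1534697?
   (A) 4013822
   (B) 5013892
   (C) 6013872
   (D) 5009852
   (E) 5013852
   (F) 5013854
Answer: E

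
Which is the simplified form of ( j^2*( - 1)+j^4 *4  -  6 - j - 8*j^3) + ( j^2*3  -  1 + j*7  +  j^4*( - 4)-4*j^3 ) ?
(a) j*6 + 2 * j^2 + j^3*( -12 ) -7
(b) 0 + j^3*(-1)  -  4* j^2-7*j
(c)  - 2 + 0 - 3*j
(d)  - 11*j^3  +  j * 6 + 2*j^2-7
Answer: a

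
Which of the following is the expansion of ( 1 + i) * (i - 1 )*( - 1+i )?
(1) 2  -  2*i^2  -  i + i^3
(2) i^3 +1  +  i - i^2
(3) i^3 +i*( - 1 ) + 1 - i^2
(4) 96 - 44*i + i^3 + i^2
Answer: 3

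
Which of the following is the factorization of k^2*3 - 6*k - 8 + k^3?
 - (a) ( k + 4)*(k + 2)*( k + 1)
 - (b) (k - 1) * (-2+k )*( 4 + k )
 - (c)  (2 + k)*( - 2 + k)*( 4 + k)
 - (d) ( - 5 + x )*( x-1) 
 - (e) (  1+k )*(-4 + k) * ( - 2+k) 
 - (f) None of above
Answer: f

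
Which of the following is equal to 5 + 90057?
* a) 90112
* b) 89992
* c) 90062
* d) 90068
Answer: c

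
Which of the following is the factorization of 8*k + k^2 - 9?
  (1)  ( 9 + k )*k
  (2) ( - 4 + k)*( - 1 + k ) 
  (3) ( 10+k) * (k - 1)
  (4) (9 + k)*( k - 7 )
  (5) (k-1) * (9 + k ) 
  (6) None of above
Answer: 5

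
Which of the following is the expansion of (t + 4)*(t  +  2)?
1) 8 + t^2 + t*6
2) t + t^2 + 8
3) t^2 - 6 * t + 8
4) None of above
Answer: 1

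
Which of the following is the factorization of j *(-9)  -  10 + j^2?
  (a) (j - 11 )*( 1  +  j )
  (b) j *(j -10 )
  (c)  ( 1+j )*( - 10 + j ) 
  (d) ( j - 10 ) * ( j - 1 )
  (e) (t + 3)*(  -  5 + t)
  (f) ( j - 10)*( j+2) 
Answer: c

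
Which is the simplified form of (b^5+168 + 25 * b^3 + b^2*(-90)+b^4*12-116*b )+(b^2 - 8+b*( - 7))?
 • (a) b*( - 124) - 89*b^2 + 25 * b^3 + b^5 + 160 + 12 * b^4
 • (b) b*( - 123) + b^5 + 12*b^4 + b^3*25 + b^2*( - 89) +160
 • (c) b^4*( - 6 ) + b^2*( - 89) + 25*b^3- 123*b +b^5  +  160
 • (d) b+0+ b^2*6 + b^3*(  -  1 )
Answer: b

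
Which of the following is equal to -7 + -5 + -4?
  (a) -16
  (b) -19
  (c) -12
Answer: a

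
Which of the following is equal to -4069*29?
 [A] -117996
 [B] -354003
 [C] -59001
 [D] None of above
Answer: D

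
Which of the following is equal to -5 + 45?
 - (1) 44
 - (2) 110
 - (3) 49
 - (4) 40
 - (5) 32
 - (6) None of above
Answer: 4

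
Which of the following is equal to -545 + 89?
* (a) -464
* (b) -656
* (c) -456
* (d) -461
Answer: c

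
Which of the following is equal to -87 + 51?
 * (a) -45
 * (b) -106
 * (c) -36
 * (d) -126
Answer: c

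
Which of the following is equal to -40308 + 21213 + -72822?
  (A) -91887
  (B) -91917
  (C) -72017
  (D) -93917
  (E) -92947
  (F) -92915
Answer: B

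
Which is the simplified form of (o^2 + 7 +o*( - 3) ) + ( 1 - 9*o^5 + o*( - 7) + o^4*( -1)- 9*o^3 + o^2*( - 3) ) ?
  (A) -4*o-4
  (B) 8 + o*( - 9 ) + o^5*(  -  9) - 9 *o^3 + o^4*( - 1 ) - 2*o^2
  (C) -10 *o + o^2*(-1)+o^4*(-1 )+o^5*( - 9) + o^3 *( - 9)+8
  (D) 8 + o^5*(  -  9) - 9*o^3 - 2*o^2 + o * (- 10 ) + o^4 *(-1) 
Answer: D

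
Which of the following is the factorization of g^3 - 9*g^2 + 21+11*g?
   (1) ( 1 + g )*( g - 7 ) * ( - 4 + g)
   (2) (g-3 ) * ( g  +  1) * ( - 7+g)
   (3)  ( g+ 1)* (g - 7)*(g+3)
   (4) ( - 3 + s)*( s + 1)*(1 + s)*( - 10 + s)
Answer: 2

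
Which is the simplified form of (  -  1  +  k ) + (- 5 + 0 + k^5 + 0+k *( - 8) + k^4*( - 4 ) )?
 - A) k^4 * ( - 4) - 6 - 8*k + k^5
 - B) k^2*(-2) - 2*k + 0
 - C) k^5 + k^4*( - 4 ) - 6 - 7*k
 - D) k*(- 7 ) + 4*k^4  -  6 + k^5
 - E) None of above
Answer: C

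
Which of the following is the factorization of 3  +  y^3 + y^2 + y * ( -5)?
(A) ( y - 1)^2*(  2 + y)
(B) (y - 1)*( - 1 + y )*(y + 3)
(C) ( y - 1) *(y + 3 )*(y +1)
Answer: B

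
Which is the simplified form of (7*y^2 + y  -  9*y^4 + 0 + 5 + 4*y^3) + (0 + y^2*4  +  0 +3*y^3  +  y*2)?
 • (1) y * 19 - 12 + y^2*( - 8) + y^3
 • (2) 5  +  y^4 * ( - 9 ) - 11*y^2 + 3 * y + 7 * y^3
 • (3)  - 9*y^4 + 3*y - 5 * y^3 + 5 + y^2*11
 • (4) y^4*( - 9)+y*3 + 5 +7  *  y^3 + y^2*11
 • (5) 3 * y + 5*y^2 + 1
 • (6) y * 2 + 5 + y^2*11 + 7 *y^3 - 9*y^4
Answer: 4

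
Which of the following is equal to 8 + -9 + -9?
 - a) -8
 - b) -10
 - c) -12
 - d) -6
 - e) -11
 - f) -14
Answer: b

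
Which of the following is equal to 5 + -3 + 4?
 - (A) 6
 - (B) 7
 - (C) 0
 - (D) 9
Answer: A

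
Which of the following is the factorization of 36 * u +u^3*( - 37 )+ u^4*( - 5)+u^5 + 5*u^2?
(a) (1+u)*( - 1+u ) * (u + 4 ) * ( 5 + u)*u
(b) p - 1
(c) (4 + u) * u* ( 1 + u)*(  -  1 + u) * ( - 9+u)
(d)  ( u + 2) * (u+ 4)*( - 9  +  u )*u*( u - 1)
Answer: c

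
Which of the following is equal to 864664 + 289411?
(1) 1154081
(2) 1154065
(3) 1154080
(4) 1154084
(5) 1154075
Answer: 5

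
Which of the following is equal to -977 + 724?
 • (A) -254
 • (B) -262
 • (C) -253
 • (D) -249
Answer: C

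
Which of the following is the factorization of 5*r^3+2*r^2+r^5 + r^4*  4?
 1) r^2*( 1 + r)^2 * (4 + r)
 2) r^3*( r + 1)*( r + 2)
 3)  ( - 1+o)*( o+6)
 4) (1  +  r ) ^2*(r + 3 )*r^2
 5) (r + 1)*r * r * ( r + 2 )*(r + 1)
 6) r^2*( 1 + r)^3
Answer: 5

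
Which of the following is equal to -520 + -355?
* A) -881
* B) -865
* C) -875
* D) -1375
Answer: C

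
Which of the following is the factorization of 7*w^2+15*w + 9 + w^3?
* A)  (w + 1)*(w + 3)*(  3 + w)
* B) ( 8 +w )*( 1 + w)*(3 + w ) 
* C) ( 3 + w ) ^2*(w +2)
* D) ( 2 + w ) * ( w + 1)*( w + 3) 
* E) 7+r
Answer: A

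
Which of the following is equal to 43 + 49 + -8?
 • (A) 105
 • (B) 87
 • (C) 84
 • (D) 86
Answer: C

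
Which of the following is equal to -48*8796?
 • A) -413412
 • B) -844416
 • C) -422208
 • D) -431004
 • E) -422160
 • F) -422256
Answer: C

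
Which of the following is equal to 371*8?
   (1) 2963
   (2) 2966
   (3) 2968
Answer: 3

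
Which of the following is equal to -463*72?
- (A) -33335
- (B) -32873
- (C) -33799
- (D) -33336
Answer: D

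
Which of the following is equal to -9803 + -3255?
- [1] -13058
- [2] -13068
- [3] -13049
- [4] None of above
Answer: 1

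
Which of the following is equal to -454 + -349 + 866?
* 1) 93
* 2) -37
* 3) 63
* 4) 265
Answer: 3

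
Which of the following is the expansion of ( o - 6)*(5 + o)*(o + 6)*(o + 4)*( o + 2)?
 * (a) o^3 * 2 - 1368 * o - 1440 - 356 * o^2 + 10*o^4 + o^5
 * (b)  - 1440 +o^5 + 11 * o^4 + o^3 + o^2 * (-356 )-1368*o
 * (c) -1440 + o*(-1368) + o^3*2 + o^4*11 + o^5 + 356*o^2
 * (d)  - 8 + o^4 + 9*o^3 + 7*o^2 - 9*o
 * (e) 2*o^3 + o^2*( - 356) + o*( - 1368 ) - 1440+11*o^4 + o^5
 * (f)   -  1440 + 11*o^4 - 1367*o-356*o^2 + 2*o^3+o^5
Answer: e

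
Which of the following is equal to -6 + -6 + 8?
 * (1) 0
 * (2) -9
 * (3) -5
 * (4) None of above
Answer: 4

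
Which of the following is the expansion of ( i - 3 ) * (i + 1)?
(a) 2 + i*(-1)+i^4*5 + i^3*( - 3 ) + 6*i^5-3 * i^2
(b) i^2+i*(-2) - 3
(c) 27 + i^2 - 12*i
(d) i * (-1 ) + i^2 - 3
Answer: b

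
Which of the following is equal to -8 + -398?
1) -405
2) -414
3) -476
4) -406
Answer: 4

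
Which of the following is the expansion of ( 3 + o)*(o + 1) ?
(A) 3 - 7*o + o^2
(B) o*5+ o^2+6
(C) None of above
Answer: C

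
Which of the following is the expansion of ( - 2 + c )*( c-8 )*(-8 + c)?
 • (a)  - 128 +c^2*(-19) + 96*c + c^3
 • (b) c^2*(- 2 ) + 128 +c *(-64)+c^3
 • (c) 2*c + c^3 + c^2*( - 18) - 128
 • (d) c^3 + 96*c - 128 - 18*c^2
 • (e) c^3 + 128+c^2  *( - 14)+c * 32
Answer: d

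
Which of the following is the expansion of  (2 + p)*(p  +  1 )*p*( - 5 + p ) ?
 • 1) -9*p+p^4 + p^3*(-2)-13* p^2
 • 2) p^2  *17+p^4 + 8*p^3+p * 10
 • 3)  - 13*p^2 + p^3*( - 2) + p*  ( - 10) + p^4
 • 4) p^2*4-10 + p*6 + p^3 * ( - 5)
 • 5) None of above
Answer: 3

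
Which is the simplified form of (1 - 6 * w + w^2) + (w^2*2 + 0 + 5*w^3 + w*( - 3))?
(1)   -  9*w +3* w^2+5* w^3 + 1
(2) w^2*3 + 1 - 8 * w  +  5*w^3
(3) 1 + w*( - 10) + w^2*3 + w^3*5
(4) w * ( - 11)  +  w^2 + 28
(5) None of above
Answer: 1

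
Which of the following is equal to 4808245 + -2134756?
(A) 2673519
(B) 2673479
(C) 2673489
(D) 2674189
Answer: C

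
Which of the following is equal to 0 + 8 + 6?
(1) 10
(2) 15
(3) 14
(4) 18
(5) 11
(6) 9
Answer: 3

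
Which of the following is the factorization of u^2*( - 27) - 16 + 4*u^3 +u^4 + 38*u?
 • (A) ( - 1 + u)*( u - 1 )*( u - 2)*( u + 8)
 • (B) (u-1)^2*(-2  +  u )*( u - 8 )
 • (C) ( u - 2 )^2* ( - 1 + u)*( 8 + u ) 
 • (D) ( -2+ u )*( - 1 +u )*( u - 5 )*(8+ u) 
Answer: A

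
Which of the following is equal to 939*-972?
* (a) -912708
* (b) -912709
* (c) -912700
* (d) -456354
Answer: a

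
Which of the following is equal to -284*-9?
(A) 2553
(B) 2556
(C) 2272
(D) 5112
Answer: B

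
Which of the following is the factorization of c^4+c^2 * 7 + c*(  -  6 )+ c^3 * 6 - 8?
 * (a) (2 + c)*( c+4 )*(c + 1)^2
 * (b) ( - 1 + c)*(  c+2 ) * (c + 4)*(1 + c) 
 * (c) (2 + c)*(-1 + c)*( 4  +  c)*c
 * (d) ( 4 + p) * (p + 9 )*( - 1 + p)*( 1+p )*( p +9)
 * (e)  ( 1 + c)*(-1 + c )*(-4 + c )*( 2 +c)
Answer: b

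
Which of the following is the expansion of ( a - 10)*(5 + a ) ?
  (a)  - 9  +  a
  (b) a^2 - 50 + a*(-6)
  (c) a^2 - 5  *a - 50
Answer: c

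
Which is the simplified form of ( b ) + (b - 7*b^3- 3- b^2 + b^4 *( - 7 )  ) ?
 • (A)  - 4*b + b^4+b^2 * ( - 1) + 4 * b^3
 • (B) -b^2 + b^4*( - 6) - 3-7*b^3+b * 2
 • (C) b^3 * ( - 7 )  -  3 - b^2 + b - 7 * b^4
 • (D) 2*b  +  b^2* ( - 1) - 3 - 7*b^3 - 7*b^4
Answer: D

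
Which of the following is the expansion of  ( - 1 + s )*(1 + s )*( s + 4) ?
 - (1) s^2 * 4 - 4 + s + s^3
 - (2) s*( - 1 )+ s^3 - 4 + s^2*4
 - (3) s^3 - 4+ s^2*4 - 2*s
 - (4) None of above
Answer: 2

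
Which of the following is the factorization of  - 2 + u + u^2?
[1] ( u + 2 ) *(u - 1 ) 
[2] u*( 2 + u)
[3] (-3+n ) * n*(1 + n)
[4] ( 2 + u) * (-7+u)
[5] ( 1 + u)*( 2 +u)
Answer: 1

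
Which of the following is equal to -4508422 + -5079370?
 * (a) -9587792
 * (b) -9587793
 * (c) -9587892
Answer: a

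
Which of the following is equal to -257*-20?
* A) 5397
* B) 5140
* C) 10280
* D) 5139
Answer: B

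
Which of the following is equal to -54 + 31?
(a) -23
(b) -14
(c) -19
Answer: a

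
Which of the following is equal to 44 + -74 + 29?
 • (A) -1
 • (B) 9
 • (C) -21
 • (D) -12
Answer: A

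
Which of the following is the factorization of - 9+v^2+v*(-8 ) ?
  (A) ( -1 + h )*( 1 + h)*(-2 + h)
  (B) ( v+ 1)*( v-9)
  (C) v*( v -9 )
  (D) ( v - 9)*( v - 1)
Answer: B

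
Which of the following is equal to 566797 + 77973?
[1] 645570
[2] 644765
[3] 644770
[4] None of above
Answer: 3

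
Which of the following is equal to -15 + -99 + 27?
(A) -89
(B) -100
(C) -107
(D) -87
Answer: D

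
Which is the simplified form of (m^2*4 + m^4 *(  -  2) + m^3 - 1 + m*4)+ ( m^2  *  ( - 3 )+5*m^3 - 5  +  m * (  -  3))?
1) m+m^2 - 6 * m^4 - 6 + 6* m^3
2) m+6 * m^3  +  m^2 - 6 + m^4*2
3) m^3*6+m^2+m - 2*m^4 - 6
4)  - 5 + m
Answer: 3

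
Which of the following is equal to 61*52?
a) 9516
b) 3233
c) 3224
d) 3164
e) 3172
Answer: e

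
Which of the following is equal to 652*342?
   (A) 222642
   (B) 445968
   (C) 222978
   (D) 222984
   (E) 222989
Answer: D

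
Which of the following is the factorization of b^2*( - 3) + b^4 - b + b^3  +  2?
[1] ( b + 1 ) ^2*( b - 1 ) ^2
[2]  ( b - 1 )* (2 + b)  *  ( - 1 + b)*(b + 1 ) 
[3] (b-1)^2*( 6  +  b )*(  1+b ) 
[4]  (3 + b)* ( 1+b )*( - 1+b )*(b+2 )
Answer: 2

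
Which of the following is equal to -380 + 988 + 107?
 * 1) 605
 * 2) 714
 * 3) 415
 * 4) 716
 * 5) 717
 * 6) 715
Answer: 6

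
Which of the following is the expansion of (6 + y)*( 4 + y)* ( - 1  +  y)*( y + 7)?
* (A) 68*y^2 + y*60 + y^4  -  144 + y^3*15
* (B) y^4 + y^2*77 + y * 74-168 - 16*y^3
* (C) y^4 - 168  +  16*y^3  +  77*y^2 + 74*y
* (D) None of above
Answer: C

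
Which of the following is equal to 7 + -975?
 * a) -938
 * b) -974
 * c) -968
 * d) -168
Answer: c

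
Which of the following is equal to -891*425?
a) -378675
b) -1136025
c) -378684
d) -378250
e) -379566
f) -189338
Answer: a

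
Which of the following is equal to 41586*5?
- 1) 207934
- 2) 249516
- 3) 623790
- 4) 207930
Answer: 4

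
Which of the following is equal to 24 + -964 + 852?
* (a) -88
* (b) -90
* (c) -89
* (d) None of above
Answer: a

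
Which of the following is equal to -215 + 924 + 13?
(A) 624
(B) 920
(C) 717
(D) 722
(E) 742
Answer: D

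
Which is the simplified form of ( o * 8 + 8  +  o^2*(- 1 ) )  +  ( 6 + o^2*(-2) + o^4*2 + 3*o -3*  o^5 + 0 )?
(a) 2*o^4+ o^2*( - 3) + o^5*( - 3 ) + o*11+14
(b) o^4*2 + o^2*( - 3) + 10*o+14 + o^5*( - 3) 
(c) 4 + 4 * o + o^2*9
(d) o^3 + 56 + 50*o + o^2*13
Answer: a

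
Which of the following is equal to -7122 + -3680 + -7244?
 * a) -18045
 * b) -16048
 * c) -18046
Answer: c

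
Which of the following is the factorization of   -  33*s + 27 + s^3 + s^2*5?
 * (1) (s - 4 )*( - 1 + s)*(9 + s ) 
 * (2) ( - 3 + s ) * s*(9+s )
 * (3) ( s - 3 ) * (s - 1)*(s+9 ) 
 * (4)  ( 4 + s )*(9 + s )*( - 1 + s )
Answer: 3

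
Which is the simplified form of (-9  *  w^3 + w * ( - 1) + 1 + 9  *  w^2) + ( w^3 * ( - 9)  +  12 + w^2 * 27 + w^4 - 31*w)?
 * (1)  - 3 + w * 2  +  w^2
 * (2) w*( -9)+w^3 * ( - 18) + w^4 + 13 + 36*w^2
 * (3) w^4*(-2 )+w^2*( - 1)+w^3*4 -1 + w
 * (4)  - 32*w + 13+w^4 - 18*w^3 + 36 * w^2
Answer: 4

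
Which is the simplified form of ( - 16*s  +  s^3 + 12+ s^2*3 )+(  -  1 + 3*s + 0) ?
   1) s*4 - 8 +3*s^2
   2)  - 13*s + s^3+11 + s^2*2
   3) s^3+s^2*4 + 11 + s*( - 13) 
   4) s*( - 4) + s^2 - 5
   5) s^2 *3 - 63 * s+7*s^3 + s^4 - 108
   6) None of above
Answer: 6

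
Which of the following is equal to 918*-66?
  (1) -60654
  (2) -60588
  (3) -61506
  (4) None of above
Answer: 2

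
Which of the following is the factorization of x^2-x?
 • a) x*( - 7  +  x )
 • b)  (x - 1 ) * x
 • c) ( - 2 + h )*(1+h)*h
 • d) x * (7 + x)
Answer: b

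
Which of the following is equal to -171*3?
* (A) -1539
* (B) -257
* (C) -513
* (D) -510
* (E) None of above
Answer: C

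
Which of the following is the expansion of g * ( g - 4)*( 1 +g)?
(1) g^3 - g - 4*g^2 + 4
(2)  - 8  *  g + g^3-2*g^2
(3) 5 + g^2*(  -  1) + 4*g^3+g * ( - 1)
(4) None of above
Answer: 4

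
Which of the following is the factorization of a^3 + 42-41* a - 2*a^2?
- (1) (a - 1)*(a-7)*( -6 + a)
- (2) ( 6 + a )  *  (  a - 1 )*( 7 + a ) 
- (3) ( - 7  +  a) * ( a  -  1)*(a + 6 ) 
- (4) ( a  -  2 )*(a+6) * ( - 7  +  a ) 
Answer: 3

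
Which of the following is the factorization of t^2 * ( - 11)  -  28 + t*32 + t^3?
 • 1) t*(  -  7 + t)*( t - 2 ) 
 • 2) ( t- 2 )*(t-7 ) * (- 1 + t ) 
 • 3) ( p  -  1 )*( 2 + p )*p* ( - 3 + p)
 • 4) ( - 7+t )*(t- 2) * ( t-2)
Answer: 4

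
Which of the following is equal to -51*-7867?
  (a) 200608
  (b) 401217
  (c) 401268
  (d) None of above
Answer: b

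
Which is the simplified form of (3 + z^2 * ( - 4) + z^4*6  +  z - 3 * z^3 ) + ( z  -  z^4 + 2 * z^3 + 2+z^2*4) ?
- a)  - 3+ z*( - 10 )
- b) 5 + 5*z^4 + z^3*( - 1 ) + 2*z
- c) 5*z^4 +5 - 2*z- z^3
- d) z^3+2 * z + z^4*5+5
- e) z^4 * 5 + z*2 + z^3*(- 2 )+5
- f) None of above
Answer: b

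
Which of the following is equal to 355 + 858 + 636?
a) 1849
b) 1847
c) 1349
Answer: a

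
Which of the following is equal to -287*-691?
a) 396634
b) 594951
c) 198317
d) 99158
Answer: c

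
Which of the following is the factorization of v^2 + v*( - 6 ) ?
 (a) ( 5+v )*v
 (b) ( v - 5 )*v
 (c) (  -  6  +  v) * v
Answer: c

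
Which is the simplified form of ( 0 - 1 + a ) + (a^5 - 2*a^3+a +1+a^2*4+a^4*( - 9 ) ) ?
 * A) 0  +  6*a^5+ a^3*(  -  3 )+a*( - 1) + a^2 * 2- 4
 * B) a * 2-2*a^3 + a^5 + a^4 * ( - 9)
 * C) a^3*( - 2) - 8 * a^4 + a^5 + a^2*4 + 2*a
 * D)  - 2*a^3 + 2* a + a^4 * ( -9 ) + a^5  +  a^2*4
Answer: D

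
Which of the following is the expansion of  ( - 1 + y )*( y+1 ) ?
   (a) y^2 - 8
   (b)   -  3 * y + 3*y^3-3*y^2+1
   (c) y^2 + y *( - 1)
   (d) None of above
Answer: d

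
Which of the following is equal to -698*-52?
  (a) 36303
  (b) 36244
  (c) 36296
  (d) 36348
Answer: c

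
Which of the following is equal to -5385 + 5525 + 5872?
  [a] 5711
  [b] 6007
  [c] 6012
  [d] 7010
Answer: c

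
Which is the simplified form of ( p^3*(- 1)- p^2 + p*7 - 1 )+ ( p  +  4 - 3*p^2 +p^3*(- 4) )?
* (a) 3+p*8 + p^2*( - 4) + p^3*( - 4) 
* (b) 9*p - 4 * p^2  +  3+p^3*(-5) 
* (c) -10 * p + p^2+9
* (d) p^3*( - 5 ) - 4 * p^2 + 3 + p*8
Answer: d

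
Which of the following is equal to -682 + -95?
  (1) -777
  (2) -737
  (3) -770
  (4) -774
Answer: 1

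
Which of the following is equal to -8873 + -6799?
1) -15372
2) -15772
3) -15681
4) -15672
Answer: 4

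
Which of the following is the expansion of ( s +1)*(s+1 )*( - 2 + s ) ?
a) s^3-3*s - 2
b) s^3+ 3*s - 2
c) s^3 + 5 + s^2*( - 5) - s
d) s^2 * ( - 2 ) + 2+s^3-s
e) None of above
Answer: a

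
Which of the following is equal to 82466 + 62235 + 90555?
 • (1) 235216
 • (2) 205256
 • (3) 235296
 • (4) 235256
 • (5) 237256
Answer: 4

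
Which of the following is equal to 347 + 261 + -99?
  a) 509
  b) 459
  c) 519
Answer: a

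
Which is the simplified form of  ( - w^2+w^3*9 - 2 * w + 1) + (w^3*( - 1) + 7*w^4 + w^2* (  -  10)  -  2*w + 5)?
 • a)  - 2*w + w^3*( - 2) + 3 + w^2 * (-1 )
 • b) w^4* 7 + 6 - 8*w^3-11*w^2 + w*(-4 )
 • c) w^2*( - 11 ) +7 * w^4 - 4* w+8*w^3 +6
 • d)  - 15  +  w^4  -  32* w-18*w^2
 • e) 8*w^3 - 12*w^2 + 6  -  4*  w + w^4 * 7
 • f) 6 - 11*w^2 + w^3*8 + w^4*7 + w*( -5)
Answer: c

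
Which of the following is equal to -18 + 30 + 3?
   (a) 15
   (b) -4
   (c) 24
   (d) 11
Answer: a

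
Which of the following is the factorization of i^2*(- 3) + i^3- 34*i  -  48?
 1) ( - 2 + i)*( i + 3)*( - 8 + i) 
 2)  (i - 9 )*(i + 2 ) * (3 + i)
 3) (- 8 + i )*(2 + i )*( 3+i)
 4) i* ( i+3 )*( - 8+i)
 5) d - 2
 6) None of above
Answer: 3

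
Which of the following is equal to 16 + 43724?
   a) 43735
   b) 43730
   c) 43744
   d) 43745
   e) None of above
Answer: e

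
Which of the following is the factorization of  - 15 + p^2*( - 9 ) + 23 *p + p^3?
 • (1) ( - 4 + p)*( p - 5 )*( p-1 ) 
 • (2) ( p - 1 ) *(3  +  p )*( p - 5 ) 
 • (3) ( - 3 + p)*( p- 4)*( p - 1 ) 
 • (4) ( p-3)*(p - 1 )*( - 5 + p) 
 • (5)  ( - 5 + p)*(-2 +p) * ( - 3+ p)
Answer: 4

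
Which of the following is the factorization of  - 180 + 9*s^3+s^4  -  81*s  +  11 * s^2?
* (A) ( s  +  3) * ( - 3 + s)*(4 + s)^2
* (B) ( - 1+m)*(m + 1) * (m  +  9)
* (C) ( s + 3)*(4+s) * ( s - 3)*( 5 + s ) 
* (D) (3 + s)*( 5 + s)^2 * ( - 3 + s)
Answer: C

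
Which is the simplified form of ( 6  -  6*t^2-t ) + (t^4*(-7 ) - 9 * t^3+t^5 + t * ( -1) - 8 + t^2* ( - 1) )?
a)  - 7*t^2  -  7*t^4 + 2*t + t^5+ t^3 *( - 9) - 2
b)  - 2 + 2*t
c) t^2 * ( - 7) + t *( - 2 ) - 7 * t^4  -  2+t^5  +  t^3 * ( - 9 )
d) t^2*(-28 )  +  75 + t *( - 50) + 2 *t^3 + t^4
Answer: c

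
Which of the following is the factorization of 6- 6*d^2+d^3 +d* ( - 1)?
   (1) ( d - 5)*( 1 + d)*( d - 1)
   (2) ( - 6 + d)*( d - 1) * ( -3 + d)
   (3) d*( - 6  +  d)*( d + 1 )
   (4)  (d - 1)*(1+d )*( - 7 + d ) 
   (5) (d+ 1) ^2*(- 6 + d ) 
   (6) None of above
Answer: 6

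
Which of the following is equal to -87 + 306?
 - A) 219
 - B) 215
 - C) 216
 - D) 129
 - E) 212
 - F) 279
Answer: A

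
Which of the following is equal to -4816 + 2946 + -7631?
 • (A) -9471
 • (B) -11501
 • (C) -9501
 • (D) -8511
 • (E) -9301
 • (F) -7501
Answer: C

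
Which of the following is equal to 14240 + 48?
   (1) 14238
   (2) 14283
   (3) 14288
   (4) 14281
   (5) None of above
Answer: 3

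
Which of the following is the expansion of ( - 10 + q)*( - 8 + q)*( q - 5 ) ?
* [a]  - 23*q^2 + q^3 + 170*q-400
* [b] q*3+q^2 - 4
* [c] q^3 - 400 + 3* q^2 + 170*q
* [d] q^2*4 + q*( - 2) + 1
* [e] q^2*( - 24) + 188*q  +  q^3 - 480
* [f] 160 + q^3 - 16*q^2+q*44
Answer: a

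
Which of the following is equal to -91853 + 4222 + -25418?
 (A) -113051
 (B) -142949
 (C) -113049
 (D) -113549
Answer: C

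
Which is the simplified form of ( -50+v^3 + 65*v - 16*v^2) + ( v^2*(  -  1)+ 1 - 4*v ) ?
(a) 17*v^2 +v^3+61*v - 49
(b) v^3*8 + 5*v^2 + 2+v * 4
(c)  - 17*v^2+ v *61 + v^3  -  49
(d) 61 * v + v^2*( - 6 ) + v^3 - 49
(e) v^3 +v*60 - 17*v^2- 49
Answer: c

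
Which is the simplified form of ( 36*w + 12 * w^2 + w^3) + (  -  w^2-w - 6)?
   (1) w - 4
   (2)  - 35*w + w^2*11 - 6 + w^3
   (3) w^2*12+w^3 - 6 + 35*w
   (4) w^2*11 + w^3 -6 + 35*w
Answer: 4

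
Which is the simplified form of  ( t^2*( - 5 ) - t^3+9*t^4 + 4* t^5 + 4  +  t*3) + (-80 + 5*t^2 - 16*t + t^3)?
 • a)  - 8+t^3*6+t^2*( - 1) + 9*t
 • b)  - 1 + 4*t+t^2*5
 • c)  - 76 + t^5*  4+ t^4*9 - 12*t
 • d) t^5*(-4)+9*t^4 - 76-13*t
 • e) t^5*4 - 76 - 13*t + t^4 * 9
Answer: e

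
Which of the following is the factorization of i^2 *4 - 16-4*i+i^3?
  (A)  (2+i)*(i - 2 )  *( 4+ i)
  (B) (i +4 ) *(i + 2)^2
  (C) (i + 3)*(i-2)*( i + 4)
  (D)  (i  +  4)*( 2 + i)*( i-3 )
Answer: A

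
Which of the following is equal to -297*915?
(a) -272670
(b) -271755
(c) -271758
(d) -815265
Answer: b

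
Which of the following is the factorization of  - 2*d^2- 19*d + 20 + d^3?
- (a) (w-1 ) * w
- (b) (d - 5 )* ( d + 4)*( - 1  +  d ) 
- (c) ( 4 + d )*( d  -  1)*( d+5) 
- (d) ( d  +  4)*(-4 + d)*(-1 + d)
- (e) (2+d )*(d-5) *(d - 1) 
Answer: b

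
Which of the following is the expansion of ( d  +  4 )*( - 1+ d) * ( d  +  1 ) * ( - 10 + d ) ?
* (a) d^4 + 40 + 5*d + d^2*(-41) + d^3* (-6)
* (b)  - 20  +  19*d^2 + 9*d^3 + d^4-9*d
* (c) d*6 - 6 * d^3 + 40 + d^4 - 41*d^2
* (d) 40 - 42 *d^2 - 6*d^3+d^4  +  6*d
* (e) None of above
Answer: c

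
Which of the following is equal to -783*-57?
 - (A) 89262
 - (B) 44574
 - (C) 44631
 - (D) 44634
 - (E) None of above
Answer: C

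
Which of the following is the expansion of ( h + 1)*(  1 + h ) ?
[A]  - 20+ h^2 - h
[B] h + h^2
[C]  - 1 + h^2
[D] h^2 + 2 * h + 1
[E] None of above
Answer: D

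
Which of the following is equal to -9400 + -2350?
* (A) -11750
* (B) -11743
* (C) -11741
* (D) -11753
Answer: A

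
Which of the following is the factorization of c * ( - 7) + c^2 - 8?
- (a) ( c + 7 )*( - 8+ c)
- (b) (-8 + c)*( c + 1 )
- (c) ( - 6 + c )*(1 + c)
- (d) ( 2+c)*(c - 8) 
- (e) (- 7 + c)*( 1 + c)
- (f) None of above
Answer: b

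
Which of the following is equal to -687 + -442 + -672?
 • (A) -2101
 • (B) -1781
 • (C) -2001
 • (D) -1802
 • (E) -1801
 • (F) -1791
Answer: E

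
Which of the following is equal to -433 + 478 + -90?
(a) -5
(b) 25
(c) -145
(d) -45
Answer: d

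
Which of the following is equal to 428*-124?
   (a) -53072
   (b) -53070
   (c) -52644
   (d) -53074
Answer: a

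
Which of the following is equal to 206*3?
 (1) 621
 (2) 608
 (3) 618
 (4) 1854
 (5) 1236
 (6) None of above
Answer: 3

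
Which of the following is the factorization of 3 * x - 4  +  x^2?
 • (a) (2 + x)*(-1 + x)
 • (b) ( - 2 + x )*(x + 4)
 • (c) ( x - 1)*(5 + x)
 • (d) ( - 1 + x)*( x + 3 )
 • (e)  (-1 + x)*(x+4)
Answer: e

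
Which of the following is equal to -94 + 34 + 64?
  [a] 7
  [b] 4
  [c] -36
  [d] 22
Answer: b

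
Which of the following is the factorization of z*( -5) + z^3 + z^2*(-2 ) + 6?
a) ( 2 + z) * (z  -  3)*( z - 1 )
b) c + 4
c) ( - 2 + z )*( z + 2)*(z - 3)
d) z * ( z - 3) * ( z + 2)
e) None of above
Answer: a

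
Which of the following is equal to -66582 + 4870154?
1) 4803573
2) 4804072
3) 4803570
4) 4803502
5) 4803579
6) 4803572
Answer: 6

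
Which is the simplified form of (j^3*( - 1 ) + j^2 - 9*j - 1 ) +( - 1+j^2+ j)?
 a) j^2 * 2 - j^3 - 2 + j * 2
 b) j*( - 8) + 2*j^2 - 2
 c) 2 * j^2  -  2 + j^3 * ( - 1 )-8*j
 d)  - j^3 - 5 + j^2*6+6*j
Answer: c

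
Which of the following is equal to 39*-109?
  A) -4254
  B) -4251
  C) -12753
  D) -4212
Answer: B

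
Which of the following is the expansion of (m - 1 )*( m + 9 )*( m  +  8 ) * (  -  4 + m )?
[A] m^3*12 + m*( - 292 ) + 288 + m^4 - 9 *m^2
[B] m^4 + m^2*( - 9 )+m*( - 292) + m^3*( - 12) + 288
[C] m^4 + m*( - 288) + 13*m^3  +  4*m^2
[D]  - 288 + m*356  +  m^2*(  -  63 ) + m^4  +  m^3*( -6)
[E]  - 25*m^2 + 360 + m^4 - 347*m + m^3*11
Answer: A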